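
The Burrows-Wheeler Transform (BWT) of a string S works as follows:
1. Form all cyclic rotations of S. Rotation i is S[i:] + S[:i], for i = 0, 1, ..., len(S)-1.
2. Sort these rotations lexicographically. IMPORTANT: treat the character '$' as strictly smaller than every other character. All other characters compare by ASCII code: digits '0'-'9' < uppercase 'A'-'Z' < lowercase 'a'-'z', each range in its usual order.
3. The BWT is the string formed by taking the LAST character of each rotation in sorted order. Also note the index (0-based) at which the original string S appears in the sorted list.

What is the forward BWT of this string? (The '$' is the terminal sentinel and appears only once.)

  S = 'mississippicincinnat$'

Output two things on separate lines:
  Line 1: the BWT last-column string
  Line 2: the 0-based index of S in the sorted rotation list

All 21 rotations (rotation i = S[i:]+S[:i]):
  rot[0] = mississippicincinnat$
  rot[1] = ississippicincinnat$m
  rot[2] = ssissippicincinnat$mi
  rot[3] = sissippicincinnat$mis
  rot[4] = issippicincinnat$miss
  rot[5] = ssippicincinnat$missi
  rot[6] = sippicincinnat$missis
  rot[7] = ippicincinnat$mississ
  rot[8] = ppicincinnat$mississi
  rot[9] = picincinnat$mississip
  rot[10] = icincinnat$mississipp
  rot[11] = cincinnat$mississippi
  rot[12] = incinnat$mississippic
  rot[13] = ncinnat$mississippici
  rot[14] = cinnat$mississippicin
  rot[15] = innat$mississippicinc
  rot[16] = nnat$mississippicinci
  rot[17] = nat$mississippicincin
  rot[18] = at$mississippicincinn
  rot[19] = t$mississippicincinna
  rot[20] = $mississippicincinnat
Sorted (with $ < everything):
  sorted[0] = $mississippicincinnat  (last char: 't')
  sorted[1] = at$mississippicincinn  (last char: 'n')
  sorted[2] = cincinnat$mississippi  (last char: 'i')
  sorted[3] = cinnat$mississippicin  (last char: 'n')
  sorted[4] = icincinnat$mississipp  (last char: 'p')
  sorted[5] = incinnat$mississippic  (last char: 'c')
  sorted[6] = innat$mississippicinc  (last char: 'c')
  sorted[7] = ippicincinnat$mississ  (last char: 's')
  sorted[8] = issippicincinnat$miss  (last char: 's')
  sorted[9] = ississippicincinnat$m  (last char: 'm')
  sorted[10] = mississippicincinnat$  (last char: '$')
  sorted[11] = nat$mississippicincin  (last char: 'n')
  sorted[12] = ncinnat$mississippici  (last char: 'i')
  sorted[13] = nnat$mississippicinci  (last char: 'i')
  sorted[14] = picincinnat$mississip  (last char: 'p')
  sorted[15] = ppicincinnat$mississi  (last char: 'i')
  sorted[16] = sippicincinnat$missis  (last char: 's')
  sorted[17] = sissippicincinnat$mis  (last char: 's')
  sorted[18] = ssippicincinnat$missi  (last char: 'i')
  sorted[19] = ssissippicincinnat$mi  (last char: 'i')
  sorted[20] = t$mississippicincinna  (last char: 'a')
Last column: tninpccssm$niipissiia
Original string S is at sorted index 10

Answer: tninpccssm$niipissiia
10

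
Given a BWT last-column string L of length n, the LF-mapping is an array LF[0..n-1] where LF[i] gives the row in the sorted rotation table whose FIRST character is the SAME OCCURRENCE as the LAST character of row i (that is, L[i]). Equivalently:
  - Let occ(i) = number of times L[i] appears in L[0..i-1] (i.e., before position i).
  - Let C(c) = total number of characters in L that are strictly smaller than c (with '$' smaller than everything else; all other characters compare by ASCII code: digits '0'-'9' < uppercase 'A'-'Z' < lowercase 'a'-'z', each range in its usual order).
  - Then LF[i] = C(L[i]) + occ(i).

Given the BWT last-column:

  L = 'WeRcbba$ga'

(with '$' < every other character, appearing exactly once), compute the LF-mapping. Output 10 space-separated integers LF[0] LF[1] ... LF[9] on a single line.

Char counts: '$':1, 'R':1, 'W':1, 'a':2, 'b':2, 'c':1, 'e':1, 'g':1
C (first-col start): C('$')=0, C('R')=1, C('W')=2, C('a')=3, C('b')=5, C('c')=7, C('e')=8, C('g')=9
L[0]='W': occ=0, LF[0]=C('W')+0=2+0=2
L[1]='e': occ=0, LF[1]=C('e')+0=8+0=8
L[2]='R': occ=0, LF[2]=C('R')+0=1+0=1
L[3]='c': occ=0, LF[3]=C('c')+0=7+0=7
L[4]='b': occ=0, LF[4]=C('b')+0=5+0=5
L[5]='b': occ=1, LF[5]=C('b')+1=5+1=6
L[6]='a': occ=0, LF[6]=C('a')+0=3+0=3
L[7]='$': occ=0, LF[7]=C('$')+0=0+0=0
L[8]='g': occ=0, LF[8]=C('g')+0=9+0=9
L[9]='a': occ=1, LF[9]=C('a')+1=3+1=4

Answer: 2 8 1 7 5 6 3 0 9 4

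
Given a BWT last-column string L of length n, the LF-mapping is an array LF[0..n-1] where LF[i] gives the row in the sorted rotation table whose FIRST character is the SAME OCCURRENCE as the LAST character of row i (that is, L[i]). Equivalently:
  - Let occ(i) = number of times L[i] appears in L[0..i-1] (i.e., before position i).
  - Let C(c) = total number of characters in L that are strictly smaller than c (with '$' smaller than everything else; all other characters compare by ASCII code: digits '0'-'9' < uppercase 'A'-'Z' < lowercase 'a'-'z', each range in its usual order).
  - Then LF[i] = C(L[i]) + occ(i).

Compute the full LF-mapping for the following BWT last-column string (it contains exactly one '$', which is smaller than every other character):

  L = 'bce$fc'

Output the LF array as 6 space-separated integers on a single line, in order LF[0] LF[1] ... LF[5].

Answer: 1 2 4 0 5 3

Derivation:
Char counts: '$':1, 'b':1, 'c':2, 'e':1, 'f':1
C (first-col start): C('$')=0, C('b')=1, C('c')=2, C('e')=4, C('f')=5
L[0]='b': occ=0, LF[0]=C('b')+0=1+0=1
L[1]='c': occ=0, LF[1]=C('c')+0=2+0=2
L[2]='e': occ=0, LF[2]=C('e')+0=4+0=4
L[3]='$': occ=0, LF[3]=C('$')+0=0+0=0
L[4]='f': occ=0, LF[4]=C('f')+0=5+0=5
L[5]='c': occ=1, LF[5]=C('c')+1=2+1=3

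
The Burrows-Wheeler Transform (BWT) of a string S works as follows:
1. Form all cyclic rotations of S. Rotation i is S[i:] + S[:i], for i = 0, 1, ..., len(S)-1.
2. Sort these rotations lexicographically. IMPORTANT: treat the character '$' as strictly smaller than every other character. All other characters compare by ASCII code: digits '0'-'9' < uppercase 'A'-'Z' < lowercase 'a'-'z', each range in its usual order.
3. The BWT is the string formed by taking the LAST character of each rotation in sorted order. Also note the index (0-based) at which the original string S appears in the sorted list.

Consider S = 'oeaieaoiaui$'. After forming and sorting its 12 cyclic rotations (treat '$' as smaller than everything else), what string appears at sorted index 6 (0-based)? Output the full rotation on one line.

All 12 rotations (rotation i = S[i:]+S[:i]):
  rot[0] = oeaieaoiaui$
  rot[1] = eaieaoiaui$o
  rot[2] = aieaoiaui$oe
  rot[3] = ieaoiaui$oea
  rot[4] = eaoiaui$oeai
  rot[5] = aoiaui$oeaie
  rot[6] = oiaui$oeaiea
  rot[7] = iaui$oeaieao
  rot[8] = aui$oeaieaoi
  rot[9] = ui$oeaieaoia
  rot[10] = i$oeaieaoiau
  rot[11] = $oeaieaoiaui
Sorted (with $ < everything):
  sorted[0] = $oeaieaoiaui
  sorted[1] = aieaoiaui$oe
  sorted[2] = aoiaui$oeaie
  sorted[3] = aui$oeaieaoi
  sorted[4] = eaieaoiaui$o
  sorted[5] = eaoiaui$oeai
  sorted[6] = i$oeaieaoiau
  sorted[7] = iaui$oeaieao
  sorted[8] = ieaoiaui$oea
  sorted[9] = oeaieaoiaui$
  sorted[10] = oiaui$oeaiea
  sorted[11] = ui$oeaieaoia
sorted[6] = i$oeaieaoiau

Answer: i$oeaieaoiau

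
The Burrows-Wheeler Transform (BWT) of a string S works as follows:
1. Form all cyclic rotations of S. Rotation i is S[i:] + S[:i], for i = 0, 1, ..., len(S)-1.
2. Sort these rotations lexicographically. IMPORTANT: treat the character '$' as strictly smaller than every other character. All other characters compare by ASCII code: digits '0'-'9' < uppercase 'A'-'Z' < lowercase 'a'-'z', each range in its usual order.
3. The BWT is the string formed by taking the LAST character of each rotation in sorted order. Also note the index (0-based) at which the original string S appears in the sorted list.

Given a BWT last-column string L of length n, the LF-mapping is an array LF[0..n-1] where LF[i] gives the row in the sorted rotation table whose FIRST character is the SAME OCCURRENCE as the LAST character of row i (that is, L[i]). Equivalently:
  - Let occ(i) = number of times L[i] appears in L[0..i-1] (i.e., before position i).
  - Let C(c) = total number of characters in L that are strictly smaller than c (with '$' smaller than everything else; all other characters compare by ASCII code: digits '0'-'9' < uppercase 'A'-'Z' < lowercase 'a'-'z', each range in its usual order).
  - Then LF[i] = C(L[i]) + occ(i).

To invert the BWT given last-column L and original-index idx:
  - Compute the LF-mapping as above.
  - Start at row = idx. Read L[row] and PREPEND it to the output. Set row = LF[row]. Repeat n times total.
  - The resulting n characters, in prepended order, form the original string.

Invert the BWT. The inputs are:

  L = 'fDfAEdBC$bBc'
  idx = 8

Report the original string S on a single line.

Answer: cfBECbdDABf$

Derivation:
LF mapping: 10 5 11 1 6 9 2 4 0 7 3 8
Walk LF starting at row 8, prepending L[row]:
  step 1: row=8, L[8]='$', prepend. Next row=LF[8]=0
  step 2: row=0, L[0]='f', prepend. Next row=LF[0]=10
  step 3: row=10, L[10]='B', prepend. Next row=LF[10]=3
  step 4: row=3, L[3]='A', prepend. Next row=LF[3]=1
  step 5: row=1, L[1]='D', prepend. Next row=LF[1]=5
  step 6: row=5, L[5]='d', prepend. Next row=LF[5]=9
  step 7: row=9, L[9]='b', prepend. Next row=LF[9]=7
  step 8: row=7, L[7]='C', prepend. Next row=LF[7]=4
  step 9: row=4, L[4]='E', prepend. Next row=LF[4]=6
  step 10: row=6, L[6]='B', prepend. Next row=LF[6]=2
  step 11: row=2, L[2]='f', prepend. Next row=LF[2]=11
  step 12: row=11, L[11]='c', prepend. Next row=LF[11]=8
Reversed output: cfBECbdDABf$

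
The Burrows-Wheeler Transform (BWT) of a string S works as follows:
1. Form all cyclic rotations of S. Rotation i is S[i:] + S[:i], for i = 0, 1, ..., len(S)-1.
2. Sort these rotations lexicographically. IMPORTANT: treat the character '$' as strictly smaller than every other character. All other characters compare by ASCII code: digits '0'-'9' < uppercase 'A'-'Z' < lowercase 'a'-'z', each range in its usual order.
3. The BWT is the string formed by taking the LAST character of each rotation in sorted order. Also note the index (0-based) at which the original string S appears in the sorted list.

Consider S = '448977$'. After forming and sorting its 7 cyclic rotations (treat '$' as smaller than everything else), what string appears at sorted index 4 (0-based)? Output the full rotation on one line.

Answer: 77$4489

Derivation:
All 7 rotations (rotation i = S[i:]+S[:i]):
  rot[0] = 448977$
  rot[1] = 48977$4
  rot[2] = 8977$44
  rot[3] = 977$448
  rot[4] = 77$4489
  rot[5] = 7$44897
  rot[6] = $448977
Sorted (with $ < everything):
  sorted[0] = $448977
  sorted[1] = 448977$
  sorted[2] = 48977$4
  sorted[3] = 7$44897
  sorted[4] = 77$4489
  sorted[5] = 8977$44
  sorted[6] = 977$448
sorted[4] = 77$4489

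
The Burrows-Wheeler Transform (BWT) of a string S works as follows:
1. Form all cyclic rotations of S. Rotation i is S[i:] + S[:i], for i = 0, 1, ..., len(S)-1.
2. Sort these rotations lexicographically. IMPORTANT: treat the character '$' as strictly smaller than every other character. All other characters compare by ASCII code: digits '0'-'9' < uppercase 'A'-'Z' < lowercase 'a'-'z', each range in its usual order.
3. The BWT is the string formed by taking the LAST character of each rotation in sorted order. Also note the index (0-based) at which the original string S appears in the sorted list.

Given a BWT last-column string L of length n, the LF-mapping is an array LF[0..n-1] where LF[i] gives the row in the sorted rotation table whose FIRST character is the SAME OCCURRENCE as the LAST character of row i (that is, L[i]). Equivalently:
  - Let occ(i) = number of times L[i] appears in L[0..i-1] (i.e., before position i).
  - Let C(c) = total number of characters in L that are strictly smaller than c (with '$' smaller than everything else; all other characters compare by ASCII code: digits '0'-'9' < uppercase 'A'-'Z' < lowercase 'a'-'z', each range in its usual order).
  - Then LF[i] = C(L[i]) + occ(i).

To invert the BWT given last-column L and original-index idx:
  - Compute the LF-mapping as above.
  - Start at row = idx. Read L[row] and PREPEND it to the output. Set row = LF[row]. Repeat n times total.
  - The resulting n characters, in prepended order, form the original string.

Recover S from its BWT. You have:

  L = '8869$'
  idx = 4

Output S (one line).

LF mapping: 2 3 1 4 0
Walk LF starting at row 4, prepending L[row]:
  step 1: row=4, L[4]='$', prepend. Next row=LF[4]=0
  step 2: row=0, L[0]='8', prepend. Next row=LF[0]=2
  step 3: row=2, L[2]='6', prepend. Next row=LF[2]=1
  step 4: row=1, L[1]='8', prepend. Next row=LF[1]=3
  step 5: row=3, L[3]='9', prepend. Next row=LF[3]=4
Reversed output: 9868$

Answer: 9868$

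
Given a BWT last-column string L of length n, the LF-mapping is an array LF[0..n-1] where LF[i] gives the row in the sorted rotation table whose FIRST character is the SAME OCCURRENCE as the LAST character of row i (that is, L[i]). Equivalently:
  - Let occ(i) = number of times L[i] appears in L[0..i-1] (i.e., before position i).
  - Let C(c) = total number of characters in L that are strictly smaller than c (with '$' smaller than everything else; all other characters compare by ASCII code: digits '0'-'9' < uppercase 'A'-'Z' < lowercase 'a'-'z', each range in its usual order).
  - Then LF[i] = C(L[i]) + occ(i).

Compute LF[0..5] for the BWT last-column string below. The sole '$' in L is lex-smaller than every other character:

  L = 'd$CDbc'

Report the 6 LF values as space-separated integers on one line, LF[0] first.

Char counts: '$':1, 'C':1, 'D':1, 'b':1, 'c':1, 'd':1
C (first-col start): C('$')=0, C('C')=1, C('D')=2, C('b')=3, C('c')=4, C('d')=5
L[0]='d': occ=0, LF[0]=C('d')+0=5+0=5
L[1]='$': occ=0, LF[1]=C('$')+0=0+0=0
L[2]='C': occ=0, LF[2]=C('C')+0=1+0=1
L[3]='D': occ=0, LF[3]=C('D')+0=2+0=2
L[4]='b': occ=0, LF[4]=C('b')+0=3+0=3
L[5]='c': occ=0, LF[5]=C('c')+0=4+0=4

Answer: 5 0 1 2 3 4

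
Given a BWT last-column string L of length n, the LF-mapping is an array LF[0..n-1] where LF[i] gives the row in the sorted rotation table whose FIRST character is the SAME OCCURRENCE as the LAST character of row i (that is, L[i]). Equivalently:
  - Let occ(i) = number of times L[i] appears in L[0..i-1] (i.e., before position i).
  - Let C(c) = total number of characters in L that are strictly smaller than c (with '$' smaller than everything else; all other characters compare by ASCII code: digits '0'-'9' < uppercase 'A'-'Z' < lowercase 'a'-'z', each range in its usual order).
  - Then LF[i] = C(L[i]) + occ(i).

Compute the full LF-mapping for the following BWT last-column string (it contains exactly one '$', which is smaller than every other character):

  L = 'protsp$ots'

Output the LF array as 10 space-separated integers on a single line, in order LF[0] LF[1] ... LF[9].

Answer: 3 5 1 8 6 4 0 2 9 7

Derivation:
Char counts: '$':1, 'o':2, 'p':2, 'r':1, 's':2, 't':2
C (first-col start): C('$')=0, C('o')=1, C('p')=3, C('r')=5, C('s')=6, C('t')=8
L[0]='p': occ=0, LF[0]=C('p')+0=3+0=3
L[1]='r': occ=0, LF[1]=C('r')+0=5+0=5
L[2]='o': occ=0, LF[2]=C('o')+0=1+0=1
L[3]='t': occ=0, LF[3]=C('t')+0=8+0=8
L[4]='s': occ=0, LF[4]=C('s')+0=6+0=6
L[5]='p': occ=1, LF[5]=C('p')+1=3+1=4
L[6]='$': occ=0, LF[6]=C('$')+0=0+0=0
L[7]='o': occ=1, LF[7]=C('o')+1=1+1=2
L[8]='t': occ=1, LF[8]=C('t')+1=8+1=9
L[9]='s': occ=1, LF[9]=C('s')+1=6+1=7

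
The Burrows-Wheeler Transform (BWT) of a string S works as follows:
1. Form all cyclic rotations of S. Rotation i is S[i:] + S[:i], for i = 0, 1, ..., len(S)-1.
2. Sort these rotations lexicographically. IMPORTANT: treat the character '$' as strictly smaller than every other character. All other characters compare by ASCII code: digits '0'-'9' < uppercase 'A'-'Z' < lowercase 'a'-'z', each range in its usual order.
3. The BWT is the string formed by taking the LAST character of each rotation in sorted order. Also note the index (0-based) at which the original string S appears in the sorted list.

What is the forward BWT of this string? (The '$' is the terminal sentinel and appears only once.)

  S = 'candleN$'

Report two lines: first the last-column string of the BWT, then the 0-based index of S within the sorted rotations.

Answer: Nec$nlda
3

Derivation:
All 8 rotations (rotation i = S[i:]+S[:i]):
  rot[0] = candleN$
  rot[1] = andleN$c
  rot[2] = ndleN$ca
  rot[3] = dleN$can
  rot[4] = leN$cand
  rot[5] = eN$candl
  rot[6] = N$candle
  rot[7] = $candleN
Sorted (with $ < everything):
  sorted[0] = $candleN  (last char: 'N')
  sorted[1] = N$candle  (last char: 'e')
  sorted[2] = andleN$c  (last char: 'c')
  sorted[3] = candleN$  (last char: '$')
  sorted[4] = dleN$can  (last char: 'n')
  sorted[5] = eN$candl  (last char: 'l')
  sorted[6] = leN$cand  (last char: 'd')
  sorted[7] = ndleN$ca  (last char: 'a')
Last column: Nec$nlda
Original string S is at sorted index 3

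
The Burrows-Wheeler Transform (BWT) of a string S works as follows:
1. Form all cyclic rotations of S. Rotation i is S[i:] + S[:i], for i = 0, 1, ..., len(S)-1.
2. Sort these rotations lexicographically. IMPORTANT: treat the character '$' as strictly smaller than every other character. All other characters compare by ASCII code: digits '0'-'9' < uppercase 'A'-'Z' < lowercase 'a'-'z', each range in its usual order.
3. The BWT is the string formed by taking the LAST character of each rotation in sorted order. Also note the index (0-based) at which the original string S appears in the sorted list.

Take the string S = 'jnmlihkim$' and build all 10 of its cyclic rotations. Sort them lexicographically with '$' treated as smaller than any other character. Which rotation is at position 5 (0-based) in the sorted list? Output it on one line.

Answer: kim$jnmlih

Derivation:
All 10 rotations (rotation i = S[i:]+S[:i]):
  rot[0] = jnmlihkim$
  rot[1] = nmlihkim$j
  rot[2] = mlihkim$jn
  rot[3] = lihkim$jnm
  rot[4] = ihkim$jnml
  rot[5] = hkim$jnmli
  rot[6] = kim$jnmlih
  rot[7] = im$jnmlihk
  rot[8] = m$jnmlihki
  rot[9] = $jnmlihkim
Sorted (with $ < everything):
  sorted[0] = $jnmlihkim
  sorted[1] = hkim$jnmli
  sorted[2] = ihkim$jnml
  sorted[3] = im$jnmlihk
  sorted[4] = jnmlihkim$
  sorted[5] = kim$jnmlih
  sorted[6] = lihkim$jnm
  sorted[7] = m$jnmlihki
  sorted[8] = mlihkim$jn
  sorted[9] = nmlihkim$j
sorted[5] = kim$jnmlih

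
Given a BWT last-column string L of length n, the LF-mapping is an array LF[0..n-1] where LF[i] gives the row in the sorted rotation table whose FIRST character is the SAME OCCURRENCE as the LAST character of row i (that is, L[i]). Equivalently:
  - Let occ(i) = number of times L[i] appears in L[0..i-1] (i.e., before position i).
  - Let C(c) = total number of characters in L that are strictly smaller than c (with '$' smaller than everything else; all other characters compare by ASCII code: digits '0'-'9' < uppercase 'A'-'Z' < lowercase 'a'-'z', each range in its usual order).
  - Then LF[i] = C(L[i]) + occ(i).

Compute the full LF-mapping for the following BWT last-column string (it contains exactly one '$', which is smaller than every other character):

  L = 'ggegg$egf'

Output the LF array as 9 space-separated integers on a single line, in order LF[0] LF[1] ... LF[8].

Char counts: '$':1, 'e':2, 'f':1, 'g':5
C (first-col start): C('$')=0, C('e')=1, C('f')=3, C('g')=4
L[0]='g': occ=0, LF[0]=C('g')+0=4+0=4
L[1]='g': occ=1, LF[1]=C('g')+1=4+1=5
L[2]='e': occ=0, LF[2]=C('e')+0=1+0=1
L[3]='g': occ=2, LF[3]=C('g')+2=4+2=6
L[4]='g': occ=3, LF[4]=C('g')+3=4+3=7
L[5]='$': occ=0, LF[5]=C('$')+0=0+0=0
L[6]='e': occ=1, LF[6]=C('e')+1=1+1=2
L[7]='g': occ=4, LF[7]=C('g')+4=4+4=8
L[8]='f': occ=0, LF[8]=C('f')+0=3+0=3

Answer: 4 5 1 6 7 0 2 8 3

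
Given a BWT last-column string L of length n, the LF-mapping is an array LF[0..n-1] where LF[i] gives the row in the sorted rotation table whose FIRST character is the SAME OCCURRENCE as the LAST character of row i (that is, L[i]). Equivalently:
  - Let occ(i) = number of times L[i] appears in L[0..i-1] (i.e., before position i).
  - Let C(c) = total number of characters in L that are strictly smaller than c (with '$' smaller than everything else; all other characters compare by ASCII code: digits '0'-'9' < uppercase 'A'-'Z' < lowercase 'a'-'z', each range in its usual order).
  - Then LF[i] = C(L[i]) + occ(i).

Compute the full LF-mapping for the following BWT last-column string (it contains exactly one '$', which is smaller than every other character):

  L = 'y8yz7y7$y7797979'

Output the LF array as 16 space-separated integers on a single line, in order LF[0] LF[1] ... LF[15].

Char counts: '$':1, '7':6, '8':1, '9':3, 'y':4, 'z':1
C (first-col start): C('$')=0, C('7')=1, C('8')=7, C('9')=8, C('y')=11, C('z')=15
L[0]='y': occ=0, LF[0]=C('y')+0=11+0=11
L[1]='8': occ=0, LF[1]=C('8')+0=7+0=7
L[2]='y': occ=1, LF[2]=C('y')+1=11+1=12
L[3]='z': occ=0, LF[3]=C('z')+0=15+0=15
L[4]='7': occ=0, LF[4]=C('7')+0=1+0=1
L[5]='y': occ=2, LF[5]=C('y')+2=11+2=13
L[6]='7': occ=1, LF[6]=C('7')+1=1+1=2
L[7]='$': occ=0, LF[7]=C('$')+0=0+0=0
L[8]='y': occ=3, LF[8]=C('y')+3=11+3=14
L[9]='7': occ=2, LF[9]=C('7')+2=1+2=3
L[10]='7': occ=3, LF[10]=C('7')+3=1+3=4
L[11]='9': occ=0, LF[11]=C('9')+0=8+0=8
L[12]='7': occ=4, LF[12]=C('7')+4=1+4=5
L[13]='9': occ=1, LF[13]=C('9')+1=8+1=9
L[14]='7': occ=5, LF[14]=C('7')+5=1+5=6
L[15]='9': occ=2, LF[15]=C('9')+2=8+2=10

Answer: 11 7 12 15 1 13 2 0 14 3 4 8 5 9 6 10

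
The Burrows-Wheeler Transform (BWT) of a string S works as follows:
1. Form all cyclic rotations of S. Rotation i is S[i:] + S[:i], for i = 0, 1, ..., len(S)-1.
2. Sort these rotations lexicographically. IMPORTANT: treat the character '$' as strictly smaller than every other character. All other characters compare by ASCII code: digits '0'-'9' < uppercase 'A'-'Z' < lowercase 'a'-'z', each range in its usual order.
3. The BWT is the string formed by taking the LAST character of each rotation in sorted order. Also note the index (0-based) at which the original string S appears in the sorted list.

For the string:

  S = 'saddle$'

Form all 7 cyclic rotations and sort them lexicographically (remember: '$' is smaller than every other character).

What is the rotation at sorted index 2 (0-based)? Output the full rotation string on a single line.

Answer: ddle$sa

Derivation:
All 7 rotations (rotation i = S[i:]+S[:i]):
  rot[0] = saddle$
  rot[1] = addle$s
  rot[2] = ddle$sa
  rot[3] = dle$sad
  rot[4] = le$sadd
  rot[5] = e$saddl
  rot[6] = $saddle
Sorted (with $ < everything):
  sorted[0] = $saddle
  sorted[1] = addle$s
  sorted[2] = ddle$sa
  sorted[3] = dle$sad
  sorted[4] = e$saddl
  sorted[5] = le$sadd
  sorted[6] = saddle$
sorted[2] = ddle$sa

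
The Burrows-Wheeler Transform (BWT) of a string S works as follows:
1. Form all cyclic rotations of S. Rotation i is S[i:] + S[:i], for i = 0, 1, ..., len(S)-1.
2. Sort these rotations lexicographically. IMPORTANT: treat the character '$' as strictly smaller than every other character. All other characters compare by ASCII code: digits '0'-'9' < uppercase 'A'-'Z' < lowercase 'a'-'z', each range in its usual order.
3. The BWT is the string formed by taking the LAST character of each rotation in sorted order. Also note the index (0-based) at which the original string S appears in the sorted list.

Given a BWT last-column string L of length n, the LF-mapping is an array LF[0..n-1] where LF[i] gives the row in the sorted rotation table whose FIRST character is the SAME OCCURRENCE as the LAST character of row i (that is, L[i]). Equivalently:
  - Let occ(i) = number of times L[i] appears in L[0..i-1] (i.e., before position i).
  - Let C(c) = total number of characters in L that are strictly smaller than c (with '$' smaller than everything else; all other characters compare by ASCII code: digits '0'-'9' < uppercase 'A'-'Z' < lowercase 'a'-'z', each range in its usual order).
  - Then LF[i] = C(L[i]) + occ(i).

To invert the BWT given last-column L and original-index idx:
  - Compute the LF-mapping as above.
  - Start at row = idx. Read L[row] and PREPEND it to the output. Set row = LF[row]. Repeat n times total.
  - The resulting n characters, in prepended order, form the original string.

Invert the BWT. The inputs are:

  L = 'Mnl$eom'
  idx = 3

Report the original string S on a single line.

LF mapping: 1 5 3 0 2 6 4
Walk LF starting at row 3, prepending L[row]:
  step 1: row=3, L[3]='$', prepend. Next row=LF[3]=0
  step 2: row=0, L[0]='M', prepend. Next row=LF[0]=1
  step 3: row=1, L[1]='n', prepend. Next row=LF[1]=5
  step 4: row=5, L[5]='o', prepend. Next row=LF[5]=6
  step 5: row=6, L[6]='m', prepend. Next row=LF[6]=4
  step 6: row=4, L[4]='e', prepend. Next row=LF[4]=2
  step 7: row=2, L[2]='l', prepend. Next row=LF[2]=3
Reversed output: lemonM$

Answer: lemonM$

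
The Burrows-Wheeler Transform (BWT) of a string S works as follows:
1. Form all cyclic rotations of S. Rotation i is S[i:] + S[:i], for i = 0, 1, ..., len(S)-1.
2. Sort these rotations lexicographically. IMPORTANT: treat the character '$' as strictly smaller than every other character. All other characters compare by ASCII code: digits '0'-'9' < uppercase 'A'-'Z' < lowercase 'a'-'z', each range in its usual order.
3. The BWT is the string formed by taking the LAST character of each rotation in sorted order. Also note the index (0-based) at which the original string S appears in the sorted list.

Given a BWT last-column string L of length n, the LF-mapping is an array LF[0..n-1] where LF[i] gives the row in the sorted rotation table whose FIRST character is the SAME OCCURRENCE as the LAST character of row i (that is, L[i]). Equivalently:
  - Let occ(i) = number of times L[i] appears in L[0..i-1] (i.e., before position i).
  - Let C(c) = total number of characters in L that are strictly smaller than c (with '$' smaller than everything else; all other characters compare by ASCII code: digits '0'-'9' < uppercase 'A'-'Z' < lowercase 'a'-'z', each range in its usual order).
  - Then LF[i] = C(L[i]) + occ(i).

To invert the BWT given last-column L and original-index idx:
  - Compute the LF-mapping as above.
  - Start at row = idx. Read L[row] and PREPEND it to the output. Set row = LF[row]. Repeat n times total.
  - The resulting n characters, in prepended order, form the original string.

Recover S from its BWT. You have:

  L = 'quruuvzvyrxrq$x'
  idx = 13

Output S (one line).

LF mapping: 1 6 3 7 8 9 14 10 13 4 11 5 2 0 12
Walk LF starting at row 13, prepending L[row]:
  step 1: row=13, L[13]='$', prepend. Next row=LF[13]=0
  step 2: row=0, L[0]='q', prepend. Next row=LF[0]=1
  step 3: row=1, L[1]='u', prepend. Next row=LF[1]=6
  step 4: row=6, L[6]='z', prepend. Next row=LF[6]=14
  step 5: row=14, L[14]='x', prepend. Next row=LF[14]=12
  step 6: row=12, L[12]='q', prepend. Next row=LF[12]=2
  step 7: row=2, L[2]='r', prepend. Next row=LF[2]=3
  step 8: row=3, L[3]='u', prepend. Next row=LF[3]=7
  step 9: row=7, L[7]='v', prepend. Next row=LF[7]=10
  step 10: row=10, L[10]='x', prepend. Next row=LF[10]=11
  step 11: row=11, L[11]='r', prepend. Next row=LF[11]=5
  step 12: row=5, L[5]='v', prepend. Next row=LF[5]=9
  step 13: row=9, L[9]='r', prepend. Next row=LF[9]=4
  step 14: row=4, L[4]='u', prepend. Next row=LF[4]=8
  step 15: row=8, L[8]='y', prepend. Next row=LF[8]=13
Reversed output: yurvrxvurqxzuq$

Answer: yurvrxvurqxzuq$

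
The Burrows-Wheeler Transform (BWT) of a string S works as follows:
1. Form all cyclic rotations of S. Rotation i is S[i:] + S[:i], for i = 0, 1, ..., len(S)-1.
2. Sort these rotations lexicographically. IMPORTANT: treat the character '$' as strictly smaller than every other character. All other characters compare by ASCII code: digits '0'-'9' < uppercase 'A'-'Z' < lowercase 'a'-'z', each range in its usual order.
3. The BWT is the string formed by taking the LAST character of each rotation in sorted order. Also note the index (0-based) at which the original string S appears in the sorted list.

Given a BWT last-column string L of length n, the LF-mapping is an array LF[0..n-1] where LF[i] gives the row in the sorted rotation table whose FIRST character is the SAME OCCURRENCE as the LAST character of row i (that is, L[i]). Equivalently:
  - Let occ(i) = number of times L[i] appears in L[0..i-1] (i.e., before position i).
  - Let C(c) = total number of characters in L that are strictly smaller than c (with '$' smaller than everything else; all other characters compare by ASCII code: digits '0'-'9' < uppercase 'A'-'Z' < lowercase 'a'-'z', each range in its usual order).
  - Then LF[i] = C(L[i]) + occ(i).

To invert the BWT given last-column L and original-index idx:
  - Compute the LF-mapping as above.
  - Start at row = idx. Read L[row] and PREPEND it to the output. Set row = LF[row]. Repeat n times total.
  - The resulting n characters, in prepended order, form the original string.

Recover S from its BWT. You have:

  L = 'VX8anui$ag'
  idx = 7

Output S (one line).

LF mapping: 2 3 1 4 8 9 7 0 5 6
Walk LF starting at row 7, prepending L[row]:
  step 1: row=7, L[7]='$', prepend. Next row=LF[7]=0
  step 2: row=0, L[0]='V', prepend. Next row=LF[0]=2
  step 3: row=2, L[2]='8', prepend. Next row=LF[2]=1
  step 4: row=1, L[1]='X', prepend. Next row=LF[1]=3
  step 5: row=3, L[3]='a', prepend. Next row=LF[3]=4
  step 6: row=4, L[4]='n', prepend. Next row=LF[4]=8
  step 7: row=8, L[8]='a', prepend. Next row=LF[8]=5
  step 8: row=5, L[5]='u', prepend. Next row=LF[5]=9
  step 9: row=9, L[9]='g', prepend. Next row=LF[9]=6
  step 10: row=6, L[6]='i', prepend. Next row=LF[6]=7
Reversed output: iguanaX8V$

Answer: iguanaX8V$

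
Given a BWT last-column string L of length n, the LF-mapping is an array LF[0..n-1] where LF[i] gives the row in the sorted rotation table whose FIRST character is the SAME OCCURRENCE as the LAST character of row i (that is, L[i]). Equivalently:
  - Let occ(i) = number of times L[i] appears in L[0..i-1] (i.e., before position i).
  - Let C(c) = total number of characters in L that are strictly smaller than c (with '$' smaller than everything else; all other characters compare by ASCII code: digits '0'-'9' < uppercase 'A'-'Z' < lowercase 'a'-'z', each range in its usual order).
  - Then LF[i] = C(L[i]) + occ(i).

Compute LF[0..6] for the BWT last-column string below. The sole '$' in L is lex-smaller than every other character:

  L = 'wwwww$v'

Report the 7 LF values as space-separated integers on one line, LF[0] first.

Answer: 2 3 4 5 6 0 1

Derivation:
Char counts: '$':1, 'v':1, 'w':5
C (first-col start): C('$')=0, C('v')=1, C('w')=2
L[0]='w': occ=0, LF[0]=C('w')+0=2+0=2
L[1]='w': occ=1, LF[1]=C('w')+1=2+1=3
L[2]='w': occ=2, LF[2]=C('w')+2=2+2=4
L[3]='w': occ=3, LF[3]=C('w')+3=2+3=5
L[4]='w': occ=4, LF[4]=C('w')+4=2+4=6
L[5]='$': occ=0, LF[5]=C('$')+0=0+0=0
L[6]='v': occ=0, LF[6]=C('v')+0=1+0=1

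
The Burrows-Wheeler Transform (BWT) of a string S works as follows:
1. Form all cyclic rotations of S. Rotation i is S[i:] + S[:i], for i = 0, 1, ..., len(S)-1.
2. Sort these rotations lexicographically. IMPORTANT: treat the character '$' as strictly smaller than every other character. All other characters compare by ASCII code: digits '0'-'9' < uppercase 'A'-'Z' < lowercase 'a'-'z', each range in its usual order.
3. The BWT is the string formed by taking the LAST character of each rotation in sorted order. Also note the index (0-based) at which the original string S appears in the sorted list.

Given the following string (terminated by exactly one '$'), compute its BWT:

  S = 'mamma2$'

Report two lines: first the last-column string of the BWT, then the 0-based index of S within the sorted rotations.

All 7 rotations (rotation i = S[i:]+S[:i]):
  rot[0] = mamma2$
  rot[1] = amma2$m
  rot[2] = mma2$ma
  rot[3] = ma2$mam
  rot[4] = a2$mamm
  rot[5] = 2$mamma
  rot[6] = $mamma2
Sorted (with $ < everything):
  sorted[0] = $mamma2  (last char: '2')
  sorted[1] = 2$mamma  (last char: 'a')
  sorted[2] = a2$mamm  (last char: 'm')
  sorted[3] = amma2$m  (last char: 'm')
  sorted[4] = ma2$mam  (last char: 'm')
  sorted[5] = mamma2$  (last char: '$')
  sorted[6] = mma2$ma  (last char: 'a')
Last column: 2ammm$a
Original string S is at sorted index 5

Answer: 2ammm$a
5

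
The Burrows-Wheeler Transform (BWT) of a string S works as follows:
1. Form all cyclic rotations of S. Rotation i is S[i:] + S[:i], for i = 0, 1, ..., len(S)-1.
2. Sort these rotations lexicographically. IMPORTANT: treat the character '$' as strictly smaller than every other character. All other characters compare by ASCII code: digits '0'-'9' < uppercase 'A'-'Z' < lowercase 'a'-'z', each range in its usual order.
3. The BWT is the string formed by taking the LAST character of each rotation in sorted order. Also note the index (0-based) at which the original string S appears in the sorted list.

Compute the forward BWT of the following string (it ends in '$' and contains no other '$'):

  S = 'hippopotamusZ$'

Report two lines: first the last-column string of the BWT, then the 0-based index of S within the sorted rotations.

Answer: Zst$happpoiuom
3

Derivation:
All 14 rotations (rotation i = S[i:]+S[:i]):
  rot[0] = hippopotamusZ$
  rot[1] = ippopotamusZ$h
  rot[2] = ppopotamusZ$hi
  rot[3] = popotamusZ$hip
  rot[4] = opotamusZ$hipp
  rot[5] = potamusZ$hippo
  rot[6] = otamusZ$hippop
  rot[7] = tamusZ$hippopo
  rot[8] = amusZ$hippopot
  rot[9] = musZ$hippopota
  rot[10] = usZ$hippopotam
  rot[11] = sZ$hippopotamu
  rot[12] = Z$hippopotamus
  rot[13] = $hippopotamusZ
Sorted (with $ < everything):
  sorted[0] = $hippopotamusZ  (last char: 'Z')
  sorted[1] = Z$hippopotamus  (last char: 's')
  sorted[2] = amusZ$hippopot  (last char: 't')
  sorted[3] = hippopotamusZ$  (last char: '$')
  sorted[4] = ippopotamusZ$h  (last char: 'h')
  sorted[5] = musZ$hippopota  (last char: 'a')
  sorted[6] = opotamusZ$hipp  (last char: 'p')
  sorted[7] = otamusZ$hippop  (last char: 'p')
  sorted[8] = popotamusZ$hip  (last char: 'p')
  sorted[9] = potamusZ$hippo  (last char: 'o')
  sorted[10] = ppopotamusZ$hi  (last char: 'i')
  sorted[11] = sZ$hippopotamu  (last char: 'u')
  sorted[12] = tamusZ$hippopo  (last char: 'o')
  sorted[13] = usZ$hippopotam  (last char: 'm')
Last column: Zst$happpoiuom
Original string S is at sorted index 3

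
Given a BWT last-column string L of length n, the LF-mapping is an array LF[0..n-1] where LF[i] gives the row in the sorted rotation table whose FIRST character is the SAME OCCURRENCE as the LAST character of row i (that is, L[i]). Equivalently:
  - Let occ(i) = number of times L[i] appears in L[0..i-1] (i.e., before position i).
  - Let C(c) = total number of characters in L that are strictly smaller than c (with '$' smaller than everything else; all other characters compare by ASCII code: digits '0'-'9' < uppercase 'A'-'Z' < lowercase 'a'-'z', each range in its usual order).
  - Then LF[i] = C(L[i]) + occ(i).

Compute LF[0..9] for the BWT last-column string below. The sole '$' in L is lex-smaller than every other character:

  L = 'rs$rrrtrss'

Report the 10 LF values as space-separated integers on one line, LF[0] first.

Answer: 1 6 0 2 3 4 9 5 7 8

Derivation:
Char counts: '$':1, 'r':5, 's':3, 't':1
C (first-col start): C('$')=0, C('r')=1, C('s')=6, C('t')=9
L[0]='r': occ=0, LF[0]=C('r')+0=1+0=1
L[1]='s': occ=0, LF[1]=C('s')+0=6+0=6
L[2]='$': occ=0, LF[2]=C('$')+0=0+0=0
L[3]='r': occ=1, LF[3]=C('r')+1=1+1=2
L[4]='r': occ=2, LF[4]=C('r')+2=1+2=3
L[5]='r': occ=3, LF[5]=C('r')+3=1+3=4
L[6]='t': occ=0, LF[6]=C('t')+0=9+0=9
L[7]='r': occ=4, LF[7]=C('r')+4=1+4=5
L[8]='s': occ=1, LF[8]=C('s')+1=6+1=7
L[9]='s': occ=2, LF[9]=C('s')+2=6+2=8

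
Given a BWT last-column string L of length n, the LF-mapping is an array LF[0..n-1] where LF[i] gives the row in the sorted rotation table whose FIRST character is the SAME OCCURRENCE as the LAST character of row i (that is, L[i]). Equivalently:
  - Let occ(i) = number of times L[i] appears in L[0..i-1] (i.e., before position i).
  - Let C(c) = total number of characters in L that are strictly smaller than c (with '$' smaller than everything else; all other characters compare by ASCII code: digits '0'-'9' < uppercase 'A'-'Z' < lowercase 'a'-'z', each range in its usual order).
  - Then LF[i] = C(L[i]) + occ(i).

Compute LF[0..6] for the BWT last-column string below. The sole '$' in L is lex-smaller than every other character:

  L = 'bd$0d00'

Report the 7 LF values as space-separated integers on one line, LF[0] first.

Char counts: '$':1, '0':3, 'b':1, 'd':2
C (first-col start): C('$')=0, C('0')=1, C('b')=4, C('d')=5
L[0]='b': occ=0, LF[0]=C('b')+0=4+0=4
L[1]='d': occ=0, LF[1]=C('d')+0=5+0=5
L[2]='$': occ=0, LF[2]=C('$')+0=0+0=0
L[3]='0': occ=0, LF[3]=C('0')+0=1+0=1
L[4]='d': occ=1, LF[4]=C('d')+1=5+1=6
L[5]='0': occ=1, LF[5]=C('0')+1=1+1=2
L[6]='0': occ=2, LF[6]=C('0')+2=1+2=3

Answer: 4 5 0 1 6 2 3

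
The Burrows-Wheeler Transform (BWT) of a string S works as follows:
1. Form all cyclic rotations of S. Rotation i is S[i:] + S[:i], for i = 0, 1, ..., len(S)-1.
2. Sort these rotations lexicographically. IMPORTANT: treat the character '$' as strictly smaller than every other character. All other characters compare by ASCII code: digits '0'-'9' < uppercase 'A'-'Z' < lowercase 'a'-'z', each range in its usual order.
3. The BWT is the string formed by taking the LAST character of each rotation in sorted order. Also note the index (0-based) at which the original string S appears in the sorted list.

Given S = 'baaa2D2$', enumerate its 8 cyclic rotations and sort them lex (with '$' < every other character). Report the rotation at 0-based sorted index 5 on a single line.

All 8 rotations (rotation i = S[i:]+S[:i]):
  rot[0] = baaa2D2$
  rot[1] = aaa2D2$b
  rot[2] = aa2D2$ba
  rot[3] = a2D2$baa
  rot[4] = 2D2$baaa
  rot[5] = D2$baaa2
  rot[6] = 2$baaa2D
  rot[7] = $baaa2D2
Sorted (with $ < everything):
  sorted[0] = $baaa2D2
  sorted[1] = 2$baaa2D
  sorted[2] = 2D2$baaa
  sorted[3] = D2$baaa2
  sorted[4] = a2D2$baa
  sorted[5] = aa2D2$ba
  sorted[6] = aaa2D2$b
  sorted[7] = baaa2D2$
sorted[5] = aa2D2$ba

Answer: aa2D2$ba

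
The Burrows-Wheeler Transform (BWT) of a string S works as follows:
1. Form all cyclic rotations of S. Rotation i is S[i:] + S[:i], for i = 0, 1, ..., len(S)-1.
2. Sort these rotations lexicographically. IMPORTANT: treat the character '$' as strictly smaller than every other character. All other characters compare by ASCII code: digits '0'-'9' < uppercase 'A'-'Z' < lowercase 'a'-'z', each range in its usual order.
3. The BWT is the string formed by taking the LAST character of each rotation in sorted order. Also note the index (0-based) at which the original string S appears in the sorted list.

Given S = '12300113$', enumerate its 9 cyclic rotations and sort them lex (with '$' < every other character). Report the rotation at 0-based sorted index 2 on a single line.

All 9 rotations (rotation i = S[i:]+S[:i]):
  rot[0] = 12300113$
  rot[1] = 2300113$1
  rot[2] = 300113$12
  rot[3] = 00113$123
  rot[4] = 0113$1230
  rot[5] = 113$12300
  rot[6] = 13$123001
  rot[7] = 3$1230011
  rot[8] = $12300113
Sorted (with $ < everything):
  sorted[0] = $12300113
  sorted[1] = 00113$123
  sorted[2] = 0113$1230
  sorted[3] = 113$12300
  sorted[4] = 12300113$
  sorted[5] = 13$123001
  sorted[6] = 2300113$1
  sorted[7] = 3$1230011
  sorted[8] = 300113$12
sorted[2] = 0113$1230

Answer: 0113$1230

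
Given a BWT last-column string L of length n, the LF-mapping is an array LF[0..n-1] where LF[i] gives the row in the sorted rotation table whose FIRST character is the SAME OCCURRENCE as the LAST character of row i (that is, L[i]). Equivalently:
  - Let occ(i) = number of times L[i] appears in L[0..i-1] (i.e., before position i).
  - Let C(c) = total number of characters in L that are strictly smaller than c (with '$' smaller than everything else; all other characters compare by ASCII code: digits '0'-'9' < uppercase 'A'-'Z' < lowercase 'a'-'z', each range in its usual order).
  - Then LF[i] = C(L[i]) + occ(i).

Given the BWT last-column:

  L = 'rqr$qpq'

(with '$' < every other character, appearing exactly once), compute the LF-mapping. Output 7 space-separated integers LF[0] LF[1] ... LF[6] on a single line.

Answer: 5 2 6 0 3 1 4

Derivation:
Char counts: '$':1, 'p':1, 'q':3, 'r':2
C (first-col start): C('$')=0, C('p')=1, C('q')=2, C('r')=5
L[0]='r': occ=0, LF[0]=C('r')+0=5+0=5
L[1]='q': occ=0, LF[1]=C('q')+0=2+0=2
L[2]='r': occ=1, LF[2]=C('r')+1=5+1=6
L[3]='$': occ=0, LF[3]=C('$')+0=0+0=0
L[4]='q': occ=1, LF[4]=C('q')+1=2+1=3
L[5]='p': occ=0, LF[5]=C('p')+0=1+0=1
L[6]='q': occ=2, LF[6]=C('q')+2=2+2=4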